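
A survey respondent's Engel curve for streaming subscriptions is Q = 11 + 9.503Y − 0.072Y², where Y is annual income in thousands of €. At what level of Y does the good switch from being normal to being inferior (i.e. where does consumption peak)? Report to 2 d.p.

65.99

dQ/dY = 9.503 − 0.144Y.
The good is inferior where dQ/dY < 0. Setting dQ/dY = 0 gives Y = 9.503 / 0.144 = 65.99.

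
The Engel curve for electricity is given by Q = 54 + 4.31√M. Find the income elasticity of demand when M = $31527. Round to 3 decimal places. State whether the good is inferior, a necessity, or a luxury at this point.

At M = 31527: Q = 819.277.
dQ/dM = 4.31/(2√M) = 0.0121368 at this income.
η = (dQ/dM)·(M/Q) = 0.0121368 × (31527/819.277) = 0.467.
Since 0 < η < 1, the good is a necessity.

0.467 (necessity)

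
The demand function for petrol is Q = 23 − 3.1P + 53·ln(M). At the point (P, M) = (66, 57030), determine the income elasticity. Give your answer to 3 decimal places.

0.133

At P = 66, M = 57030: Q = 398.821.
Holding P constant, ∂Q/∂M = 53/M = 0.000929335.
η_M = (∂Q/∂M)·(M/Q) = 0.000929335 × (57030/398.821) = 0.133.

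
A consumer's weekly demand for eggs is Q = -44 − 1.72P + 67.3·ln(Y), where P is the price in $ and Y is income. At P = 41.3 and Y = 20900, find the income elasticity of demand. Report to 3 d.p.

0.121

At P = 41.3, Y = 20900: Q = 554.431.
Holding P constant, ∂Q/∂Y = 67.3/Y = 0.0032201.
η_Y = (∂Q/∂Y)·(Y/Q) = 0.0032201 × (20900/554.431) = 0.121.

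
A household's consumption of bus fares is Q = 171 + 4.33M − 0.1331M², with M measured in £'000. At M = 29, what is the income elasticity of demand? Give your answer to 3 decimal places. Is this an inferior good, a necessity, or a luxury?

-0.532 (inferior good)

At M = 29: Q = 184.6329.
dQ/dM = 4.33 − 0.2662M = -3.38980.
η = (dQ/dM)·(M/Q) = -3.38980 × (29/184.6329) = -0.532.
η < 0 ⇒ inferior good.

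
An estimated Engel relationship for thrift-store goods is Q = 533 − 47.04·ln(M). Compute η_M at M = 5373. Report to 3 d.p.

At M = 5373: Q = 128.967.
dQ/dM = -47.04/M = -0.00875489 at this income.
η = (dQ/dM)·(M/Q) = -0.00875489 × (5373/128.967) = -0.365.

-0.365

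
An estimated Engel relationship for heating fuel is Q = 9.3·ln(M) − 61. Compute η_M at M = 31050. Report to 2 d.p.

At M = 31050: Q = 35.193.
dQ/dM = 9.3/M = 0.000299517 at this income.
η = (dQ/dM)·(M/Q) = 0.000299517 × (31050/35.193) = 0.26.

0.26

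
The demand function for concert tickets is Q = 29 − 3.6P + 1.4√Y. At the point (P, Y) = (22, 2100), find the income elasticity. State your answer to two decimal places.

2.30

At P = 22, Y = 2100: Q = 13.956.
Holding P constant, ∂Q/∂Y = 1.4/(2√Y) = 0.0152753.
η_Y = (∂Q/∂Y)·(Y/Q) = 0.0152753 × (2100/13.956) = 2.30.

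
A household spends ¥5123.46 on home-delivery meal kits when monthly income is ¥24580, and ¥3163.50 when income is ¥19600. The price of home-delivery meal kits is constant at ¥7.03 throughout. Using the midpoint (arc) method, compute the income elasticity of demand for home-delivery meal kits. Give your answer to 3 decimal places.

With a constant price, Q₁ = 5123.46/7.03 = 728.799 and Q₂ = 3163.50/7.03 = 450.000 (equivalently, work directly with expenditure since P cancels).
Midpoint %ΔQ = (3163.50 − 5123.46)/4143.48 = -0.47302; midpoint %ΔI = (19600 − 24580)/22090 = -0.22544.
η = -0.47302 / -0.22544 = 2.098.

2.098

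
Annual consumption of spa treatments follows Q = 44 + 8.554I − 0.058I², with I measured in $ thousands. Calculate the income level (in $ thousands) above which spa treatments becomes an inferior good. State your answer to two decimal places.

dQ/dI = 8.554 − 0.116I.
The good is inferior where dQ/dI < 0. Setting dQ/dI = 0 gives I = 8.554 / 0.116 = 73.74.

73.74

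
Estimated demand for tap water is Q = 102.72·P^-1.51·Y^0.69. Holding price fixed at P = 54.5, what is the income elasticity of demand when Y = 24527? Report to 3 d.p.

For a multiplicative demand Q = A·P^α·Y^β, the income elasticity is β everywhere.
Here β = 0.69, so η = 0.690.

0.690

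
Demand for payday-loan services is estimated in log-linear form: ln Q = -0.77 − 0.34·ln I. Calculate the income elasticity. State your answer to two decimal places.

In a log-linear demand, the coefficient on ln I is the income elasticity.
So η = -0.34.

-0.34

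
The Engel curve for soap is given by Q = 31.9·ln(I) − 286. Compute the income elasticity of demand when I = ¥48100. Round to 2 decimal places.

0.55

At I = 48100: Q = 57.915.
dQ/dI = 31.9/I = 0.000663202 at this income.
η = (dQ/dI)·(I/Q) = 0.000663202 × (48100/57.915) = 0.55.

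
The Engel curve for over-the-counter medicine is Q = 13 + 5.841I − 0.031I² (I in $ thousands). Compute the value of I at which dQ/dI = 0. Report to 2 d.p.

94.21

dQ/dI = 5.841 − 0.062I.
The good is inferior where dQ/dI < 0. Setting dQ/dI = 0 gives I = 5.841 / 0.062 = 94.21.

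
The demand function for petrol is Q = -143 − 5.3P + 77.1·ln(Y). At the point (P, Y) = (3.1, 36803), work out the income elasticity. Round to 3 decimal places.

At P = 3.1, Y = 36803: Q = 651.148.
Holding P constant, ∂Q/∂Y = 77.1/Y = 0.00209494.
η_Y = (∂Q/∂Y)·(Y/Q) = 0.00209494 × (36803/651.148) = 0.118.

0.118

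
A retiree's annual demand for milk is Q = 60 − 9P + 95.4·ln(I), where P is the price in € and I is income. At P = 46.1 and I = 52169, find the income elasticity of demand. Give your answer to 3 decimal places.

0.140

At P = 46.1, I = 52169: Q = 681.358.
Holding P constant, ∂Q/∂I = 95.4/I = 0.00182867.
η_I = (∂Q/∂I)·(I/Q) = 0.00182867 × (52169/681.358) = 0.140.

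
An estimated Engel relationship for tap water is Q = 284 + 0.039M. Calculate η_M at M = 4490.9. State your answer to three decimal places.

At M = 4490.9: Q = 459.145.
dQ/dM = 0.039.
η = (dQ/dM)·(M/Q) = 0.039 × (4490.9/459.145) = 0.381.

0.381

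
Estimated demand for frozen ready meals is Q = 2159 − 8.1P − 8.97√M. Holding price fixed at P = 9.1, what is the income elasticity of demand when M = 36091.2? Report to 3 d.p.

At P = 9.1, M = 36091.2: Q = 381.198.
Holding P constant, ∂Q/∂M = -8.97/(2√M) = -0.0236081.
η_M = (∂Q/∂M)·(M/Q) = -0.0236081 × (36091.2/381.198) = -2.235.

-2.235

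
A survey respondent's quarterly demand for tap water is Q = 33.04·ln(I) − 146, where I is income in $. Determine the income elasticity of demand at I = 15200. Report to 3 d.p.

At I = 15200: Q = 172.144.
dQ/dI = 33.04/I = 0.00217368 at this income.
η = (dQ/dI)·(I/Q) = 0.00217368 × (15200/172.144) = 0.192.

0.192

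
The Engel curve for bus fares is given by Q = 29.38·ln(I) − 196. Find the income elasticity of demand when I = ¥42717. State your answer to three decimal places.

At I = 42717: Q = 117.260.
dQ/dI = 29.38/I = 0.000687782 at this income.
η = (dQ/dI)·(I/Q) = 0.000687782 × (42717/117.260) = 0.251.

0.251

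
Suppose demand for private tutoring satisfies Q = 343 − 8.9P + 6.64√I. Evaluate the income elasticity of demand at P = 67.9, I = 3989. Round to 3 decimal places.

1.327

At P = 67.9, I = 3989: Q = 158.063.
Holding P constant, ∂Q/∂I = 6.64/(2√I) = 0.0525661.
η_I = (∂Q/∂I)·(I/Q) = 0.0525661 × (3989/158.063) = 1.327.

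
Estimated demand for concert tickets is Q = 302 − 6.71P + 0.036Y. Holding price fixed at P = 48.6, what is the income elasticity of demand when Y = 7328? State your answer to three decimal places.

At P = 48.6, Y = 7328: Q = 239.702.
Holding P constant, ∂Q/∂Y = 0.036.
η_Y = (∂Q/∂Y)·(Y/Q) = 0.036 × (7328/239.702) = 1.101.

1.101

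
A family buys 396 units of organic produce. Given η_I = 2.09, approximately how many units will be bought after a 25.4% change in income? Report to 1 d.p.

606.2

%ΔQ ≈ η × %ΔI = 2.09 × 25.4% = 53.086%.
New Q ≈ 396 × (1 + 0.53086) = 606.2.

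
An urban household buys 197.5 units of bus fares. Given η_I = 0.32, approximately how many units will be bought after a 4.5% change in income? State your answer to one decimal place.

200.3

%ΔQ ≈ η × %ΔI = 0.32 × 4.5% = 1.44%.
New Q ≈ 197.5 × (1 + 0.0144) = 200.3.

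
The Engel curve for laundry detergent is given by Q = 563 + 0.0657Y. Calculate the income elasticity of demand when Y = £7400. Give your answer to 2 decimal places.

0.46

At Y = 7400: Q = 1049.180.
dQ/dY = 0.0657.
η = (dQ/dY)·(Y/Q) = 0.0657 × (7400/1049.180) = 0.46.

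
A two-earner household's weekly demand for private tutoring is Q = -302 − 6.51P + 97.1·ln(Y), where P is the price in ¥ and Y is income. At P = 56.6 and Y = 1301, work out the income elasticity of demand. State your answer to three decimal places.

At P = 56.6, Y = 1301: Q = 25.827.
Holding P constant, ∂Q/∂Y = 97.1/Y = 0.0746349.
η_Y = (∂Q/∂Y)·(Y/Q) = 0.0746349 × (1301/25.827) = 3.760.

3.760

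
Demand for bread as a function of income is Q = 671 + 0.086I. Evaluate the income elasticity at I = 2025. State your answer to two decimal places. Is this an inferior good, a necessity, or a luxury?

0.21 (necessity)

At I = 2025: Q = 845.150.
dQ/dI = 0.086.
η = (dQ/dI)·(I/Q) = 0.086 × (2025/845.150) = 0.21.
Since 0 < η < 1, the good is a necessity.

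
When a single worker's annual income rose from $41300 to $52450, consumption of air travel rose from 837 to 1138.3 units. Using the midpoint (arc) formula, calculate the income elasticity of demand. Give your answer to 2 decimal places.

ΔQ = 1138.3 − 837 = 301.3; midpoint Q̄ = (837 + 1138.3)/2 = 987.65.
ΔI = 52450 − 41300 = 11150; midpoint Ī = (41300 + 52450)/2 = 46875.
η = (ΔQ/Q̄) ÷ (ΔI/Ī) = (301.3/987.65) ÷ (11150/46875) = 1.28.

1.28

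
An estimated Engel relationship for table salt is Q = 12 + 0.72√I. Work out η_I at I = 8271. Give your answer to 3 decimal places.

At I = 8271: Q = 77.480.
dQ/dI = 0.72/(2√I) = 0.00395843 at this income.
η = (dQ/dI)·(I/Q) = 0.00395843 × (8271/77.480) = 0.423.

0.423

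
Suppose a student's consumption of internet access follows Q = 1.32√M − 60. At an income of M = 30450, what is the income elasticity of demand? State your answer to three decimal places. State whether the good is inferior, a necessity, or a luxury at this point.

At M = 30450: Q = 170.339.
dQ/dM = 1.32/(2√M) = 0.00378225 at this income.
η = (dQ/dM)·(M/Q) = 0.00378225 × (30450/170.339) = 0.676.
Since 0 < η < 1, the good is a necessity.

0.676 (necessity)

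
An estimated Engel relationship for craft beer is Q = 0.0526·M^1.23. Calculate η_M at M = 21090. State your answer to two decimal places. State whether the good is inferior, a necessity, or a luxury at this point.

For Q = A·M^β the income elasticity is constant and equal to β.
Here β = 1.23, so η = 1.23.
Since η > 1, the good is a luxury.

1.23 (luxury)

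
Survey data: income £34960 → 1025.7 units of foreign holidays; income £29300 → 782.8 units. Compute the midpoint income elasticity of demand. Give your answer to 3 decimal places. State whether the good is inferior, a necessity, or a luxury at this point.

1.525 (luxury)

ΔQ = 782.8 − 1025.7 = -242.9; midpoint Q̄ = (1025.7 + 782.8)/2 = 904.25.
ΔI = 29300 − 34960 = -5660; midpoint Ī = (34960 + 29300)/2 = 32130.
η = (ΔQ/Q̄) ÷ (ΔI/Ī) = (-242.9/904.25) ÷ (-5660/32130) = 1.525.
η > 1 ⇒ luxury.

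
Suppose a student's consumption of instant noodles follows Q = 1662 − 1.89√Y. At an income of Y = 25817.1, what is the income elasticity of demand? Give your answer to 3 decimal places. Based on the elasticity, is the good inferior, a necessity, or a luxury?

-0.112 (inferior good)

At Y = 25817.1: Q = 1358.320.
dQ/dY = -1.89/(2√Y) = -0.00588136 at this income.
η = (dQ/dY)·(Y/Q) = -0.00588136 × (25817.1/1358.320) = -0.112.
Since η < 0, the good is an inferior good.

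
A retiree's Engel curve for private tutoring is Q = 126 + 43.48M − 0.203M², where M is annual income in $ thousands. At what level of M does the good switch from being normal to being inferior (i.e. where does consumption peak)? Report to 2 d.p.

107.09

dQ/dM = 43.48 − 0.406M.
The good is inferior where dQ/dM < 0. Setting dQ/dM = 0 gives M = 43.48 / 0.406 = 107.09.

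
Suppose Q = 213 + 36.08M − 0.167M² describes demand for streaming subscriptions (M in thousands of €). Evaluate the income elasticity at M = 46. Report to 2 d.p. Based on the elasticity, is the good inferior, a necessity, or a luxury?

0.63 (necessity)

At M = 46: Q = 1519.3080.
dQ/dM = 36.08 − 0.334M = 20.71600.
η = (dQ/dM)·(M/Q) = 20.71600 × (46/1519.3080) = 0.63.
0 < η < 1 ⇒ necessity.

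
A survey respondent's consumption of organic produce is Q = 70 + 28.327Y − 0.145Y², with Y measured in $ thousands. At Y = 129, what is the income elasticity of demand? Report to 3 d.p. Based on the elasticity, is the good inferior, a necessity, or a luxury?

-0.894 (inferior good)

At Y = 129: Q = 1311.2380.
dQ/dY = 28.327 − 0.29Y = -9.08300.
η = (dQ/dY)·(Y/Q) = -9.08300 × (129/1311.2380) = -0.894.
η < 0 ⇒ inferior good.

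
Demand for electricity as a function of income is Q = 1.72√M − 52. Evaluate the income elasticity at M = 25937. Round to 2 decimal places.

At M = 25937: Q = 225.005.
dQ/dM = 1.72/(2√M) = 0.00533997 at this income.
η = (dQ/dM)·(M/Q) = 0.00533997 × (25937/225.005) = 0.62.

0.62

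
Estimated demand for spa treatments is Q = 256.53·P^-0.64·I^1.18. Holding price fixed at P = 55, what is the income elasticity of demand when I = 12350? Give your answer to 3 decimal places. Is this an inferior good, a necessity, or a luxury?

For a multiplicative demand Q = A·P^α·I^β, the income elasticity is β everywhere.
Here β = 1.18, so η = 1.180.
Since η > 1, this is a luxury.

1.180 (luxury)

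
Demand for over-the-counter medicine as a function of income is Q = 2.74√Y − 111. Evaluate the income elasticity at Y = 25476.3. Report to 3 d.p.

At Y = 25476.3: Q = 326.340.
dQ/dY = 2.74/(2√Y) = 0.00858326 at this income.
η = (dQ/dY)·(Y/Q) = 0.00858326 × (25476.3/326.340) = 0.670.

0.670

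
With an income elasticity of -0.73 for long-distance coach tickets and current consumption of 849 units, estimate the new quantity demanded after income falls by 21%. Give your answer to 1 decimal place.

979.2

%ΔQ ≈ η × %ΔI = -0.73 × (-21%) = 15.33%.
New Q ≈ 849 × (1 + 0.1533) = 979.2.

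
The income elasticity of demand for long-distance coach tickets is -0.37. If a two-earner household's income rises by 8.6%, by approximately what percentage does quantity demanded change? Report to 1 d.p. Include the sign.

-3.2%

%ΔQ ≈ η × %ΔI = -0.37 × 8.6% = -3.2%.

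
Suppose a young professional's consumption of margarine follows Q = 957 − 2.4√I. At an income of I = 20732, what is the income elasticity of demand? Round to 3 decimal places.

At I = 20732: Q = 611.433.
dQ/dI = -2.4/(2√I) = -0.00833414 at this income.
η = (dQ/dI)·(I/Q) = -0.00833414 × (20732/611.433) = -0.283.

-0.283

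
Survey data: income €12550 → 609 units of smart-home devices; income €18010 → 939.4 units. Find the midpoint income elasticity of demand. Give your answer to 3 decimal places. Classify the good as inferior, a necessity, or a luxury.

1.194 (luxury)

ΔQ = 939.4 − 609 = 330.4; midpoint Q̄ = (609 + 939.4)/2 = 774.2.
ΔI = 18010 − 12550 = 5460; midpoint Ī = (12550 + 18010)/2 = 15280.
η = (ΔQ/Q̄) ÷ (ΔI/Ī) = (330.4/774.2) ÷ (5460/15280) = 1.194.
η > 1 ⇒ luxury.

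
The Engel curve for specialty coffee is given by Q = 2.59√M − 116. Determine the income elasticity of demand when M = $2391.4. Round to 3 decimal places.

5.943

At M = 2391.4: Q = 10.656.
dQ/dM = 2.59/(2√M) = 0.0264816 at this income.
η = (dQ/dM)·(M/Q) = 0.0264816 × (2391.4/10.656) = 5.943.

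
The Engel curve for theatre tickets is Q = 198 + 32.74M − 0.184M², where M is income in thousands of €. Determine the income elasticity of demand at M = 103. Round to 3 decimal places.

-0.329

At M = 103: Q = 1618.1640.
dQ/dM = 32.74 − 0.368M = -5.16400.
η = (dQ/dM)·(M/Q) = -5.16400 × (103/1618.1640) = -0.329.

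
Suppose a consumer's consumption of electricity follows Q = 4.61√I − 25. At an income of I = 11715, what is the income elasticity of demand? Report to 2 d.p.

0.53

At I = 11715: Q = 473.967.
dQ/dI = 4.61/(2√I) = 0.0212961 at this income.
η = (dQ/dI)·(I/Q) = 0.0212961 × (11715/473.967) = 0.53.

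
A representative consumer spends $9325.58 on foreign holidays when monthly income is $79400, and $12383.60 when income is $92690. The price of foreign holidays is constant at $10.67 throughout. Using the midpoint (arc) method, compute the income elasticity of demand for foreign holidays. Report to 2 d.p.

1.82

With a constant price, Q₁ = 9325.58/10.67 = 874.000 and Q₂ = 12383.60/10.67 = 1160.600 (equivalently, work directly with expenditure since P cancels).
Midpoint %ΔQ = (12383.60 − 9325.58)/10854.59 = 0.28173; midpoint %ΔI = (92690 − 79400)/86045 = 0.15445.
η = 0.28173 / 0.15445 = 1.82.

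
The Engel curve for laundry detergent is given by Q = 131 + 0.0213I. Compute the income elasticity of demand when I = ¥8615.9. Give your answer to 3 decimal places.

0.583

At I = 8615.9: Q = 314.519.
dQ/dI = 0.0213.
η = (dQ/dI)·(I/Q) = 0.0213 × (8615.9/314.519) = 0.583.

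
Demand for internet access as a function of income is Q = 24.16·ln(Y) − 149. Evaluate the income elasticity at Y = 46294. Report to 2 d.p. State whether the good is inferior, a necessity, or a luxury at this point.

0.22 (necessity)

At Y = 46294: Q = 110.545.
dQ/dY = 24.16/Y = 0.000521882 at this income.
η = (dQ/dY)·(Y/Q) = 0.000521882 × (46294/110.545) = 0.22.
Since 0 < η < 1, the good is a necessity.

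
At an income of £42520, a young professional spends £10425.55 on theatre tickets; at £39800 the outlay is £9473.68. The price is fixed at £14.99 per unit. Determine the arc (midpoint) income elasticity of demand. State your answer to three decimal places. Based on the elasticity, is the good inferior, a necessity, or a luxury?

With a constant price, Q₁ = 10425.55/14.99 = 695.500 and Q₂ = 9473.68/14.99 = 632.000 (equivalently, work directly with expenditure since P cancels).
Midpoint %ΔQ = (9473.68 − 10425.55)/9949.62 = -0.09567; midpoint %ΔI = (39800 − 42520)/41160 = -0.06608.
η = -0.09567 / -0.06608 = 1.448.
η > 1 ⇒ luxury.

1.448 (luxury)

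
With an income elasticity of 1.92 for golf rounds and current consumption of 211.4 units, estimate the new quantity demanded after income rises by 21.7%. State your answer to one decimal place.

299.5

%ΔQ ≈ η × %ΔI = 1.92 × 21.7% = 41.664%.
New Q ≈ 211.4 × (1 + 0.41664) = 299.5.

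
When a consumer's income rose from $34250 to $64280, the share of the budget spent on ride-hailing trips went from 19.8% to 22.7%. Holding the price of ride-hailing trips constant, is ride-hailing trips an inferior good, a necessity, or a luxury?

The budget share rises as income rises, so η > 1.

luxury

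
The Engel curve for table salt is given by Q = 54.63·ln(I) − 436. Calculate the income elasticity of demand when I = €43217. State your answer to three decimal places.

0.371

At I = 43217: Q = 147.120.
dQ/dI = 54.63/I = 0.00126409 at this income.
η = (dQ/dI)·(I/Q) = 0.00126409 × (43217/147.120) = 0.371.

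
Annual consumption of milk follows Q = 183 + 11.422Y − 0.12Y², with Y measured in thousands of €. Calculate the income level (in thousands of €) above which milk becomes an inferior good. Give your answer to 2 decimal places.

dQ/dY = 11.422 − 0.24Y.
The good is inferior where dQ/dY < 0. Setting dQ/dY = 0 gives Y = 11.422 / 0.24 = 47.59.

47.59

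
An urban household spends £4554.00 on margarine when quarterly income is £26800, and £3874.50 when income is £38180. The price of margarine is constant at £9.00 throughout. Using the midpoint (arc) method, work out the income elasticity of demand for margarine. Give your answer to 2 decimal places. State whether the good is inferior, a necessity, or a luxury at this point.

-0.46 (inferior good)

With a constant price, Q₁ = 4554.00/9.00 = 506.000 and Q₂ = 3874.50/9.00 = 430.500 (equivalently, work directly with expenditure since P cancels).
Midpoint %ΔQ = (3874.50 − 4554.00)/4214.25 = -0.16124; midpoint %ΔI = (38180 − 26800)/32490 = 0.35026.
η = -0.16124 / 0.35026 = -0.46.
η < 0 ⇒ inferior good.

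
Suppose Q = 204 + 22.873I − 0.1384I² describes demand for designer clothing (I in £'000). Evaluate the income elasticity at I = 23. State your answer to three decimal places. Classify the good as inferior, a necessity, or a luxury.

At I = 23: Q = 656.8654.
dQ/dI = 22.873 − 0.2768I = 16.50660.
η = (dQ/dI)·(I/Q) = 16.50660 × (23/656.8654) = 0.578.
0 < η < 1 ⇒ necessity.

0.578 (necessity)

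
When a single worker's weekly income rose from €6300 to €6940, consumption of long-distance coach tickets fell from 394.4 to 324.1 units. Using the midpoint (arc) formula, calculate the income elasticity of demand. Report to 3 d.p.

ΔQ = 324.1 − 394.4 = -70.3; midpoint Q̄ = (394.4 + 324.1)/2 = 359.25.
ΔI = 6940 − 6300 = 640; midpoint Ī = (6300 + 6940)/2 = 6620.
η = (ΔQ/Q̄) ÷ (ΔI/Ī) = (-70.3/359.25) ÷ (640/6620) = -2.024.

-2.024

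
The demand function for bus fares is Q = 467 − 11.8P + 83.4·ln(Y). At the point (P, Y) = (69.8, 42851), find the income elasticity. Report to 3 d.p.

At P = 69.8, Y = 42851: Q = 532.861.
Holding P constant, ∂Q/∂Y = 83.4/Y = 0.00194628.
η_Y = (∂Q/∂Y)·(Y/Q) = 0.00194628 × (42851/532.861) = 0.157.

0.157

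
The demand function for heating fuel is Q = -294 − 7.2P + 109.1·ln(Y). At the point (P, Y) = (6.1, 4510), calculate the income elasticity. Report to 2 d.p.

0.19

At P = 6.1, Y = 4510: Q = 580.053.
Holding P constant, ∂Q/∂Y = 109.1/Y = 0.0241907.
η_Y = (∂Q/∂Y)·(Y/Q) = 0.0241907 × (4510/580.053) = 0.19.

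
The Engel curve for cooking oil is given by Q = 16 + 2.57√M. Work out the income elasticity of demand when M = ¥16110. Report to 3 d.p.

At M = 16110: Q = 342.198.
dQ/dM = 2.57/(2√M) = 0.0101241 at this income.
η = (dQ/dM)·(M/Q) = 0.0101241 × (16110/342.198) = 0.477.

0.477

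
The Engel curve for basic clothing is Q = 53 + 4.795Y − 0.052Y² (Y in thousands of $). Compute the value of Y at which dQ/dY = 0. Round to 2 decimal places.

46.11

dQ/dY = 4.795 − 0.104Y.
The good is inferior where dQ/dY < 0. Setting dQ/dY = 0 gives Y = 4.795 / 0.104 = 46.11.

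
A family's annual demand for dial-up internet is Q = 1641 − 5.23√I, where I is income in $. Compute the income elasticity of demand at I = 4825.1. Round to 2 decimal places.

-0.14

At I = 4825.1: Q = 1277.709.
dQ/dI = -5.23/(2√I) = -0.037646 at this income.
η = (dQ/dI)·(I/Q) = -0.037646 × (4825.1/1277.709) = -0.14.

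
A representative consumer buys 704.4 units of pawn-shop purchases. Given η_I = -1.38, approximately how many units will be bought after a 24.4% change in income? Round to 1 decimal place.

%ΔQ ≈ η × %ΔI = -1.38 × 24.4% = -33.672%.
New Q ≈ 704.4 × (1 − 0.33672) = 467.2.

467.2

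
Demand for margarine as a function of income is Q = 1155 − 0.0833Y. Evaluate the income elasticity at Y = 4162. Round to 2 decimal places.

At Y = 4162: Q = 808.305.
dQ/dY = −0.0833.
η = (dQ/dY)·(Y/Q) = -0.0833 × (4162/808.305) = -0.43.

-0.43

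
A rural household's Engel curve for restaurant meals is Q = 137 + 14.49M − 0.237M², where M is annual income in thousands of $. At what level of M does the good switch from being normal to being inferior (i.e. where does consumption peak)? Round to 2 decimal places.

dQ/dM = 14.49 − 0.474M.
The good is inferior where dQ/dM < 0. Setting dQ/dM = 0 gives M = 14.49 / 0.474 = 30.57.

30.57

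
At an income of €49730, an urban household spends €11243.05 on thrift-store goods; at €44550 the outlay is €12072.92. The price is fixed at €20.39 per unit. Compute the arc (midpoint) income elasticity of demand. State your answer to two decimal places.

-0.65

With a constant price, Q₁ = 11243.05/20.39 = 551.400 and Q₂ = 12072.92/20.39 = 592.100 (equivalently, work directly with expenditure since P cancels).
Midpoint %ΔQ = (12072.92 − 11243.05)/11657.99 = 0.07118; midpoint %ΔI = (44550 − 49730)/47140 = -0.10989.
η = 0.07118 / -0.10989 = -0.65.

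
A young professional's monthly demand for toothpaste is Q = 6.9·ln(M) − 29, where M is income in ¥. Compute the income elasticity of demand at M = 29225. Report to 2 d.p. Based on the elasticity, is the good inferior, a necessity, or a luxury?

At M = 29225: Q = 41.951.
dQ/dM = 6.9/M = 0.000236099 at this income.
η = (dQ/dM)·(M/Q) = 0.000236099 × (29225/41.951) = 0.16.
Since 0 < η < 1, the good is a necessity.

0.16 (necessity)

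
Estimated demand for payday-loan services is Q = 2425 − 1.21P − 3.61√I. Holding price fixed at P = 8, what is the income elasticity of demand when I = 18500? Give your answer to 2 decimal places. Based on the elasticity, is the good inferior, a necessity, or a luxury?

At P = 8, I = 18500: Q = 1924.307.
Holding P constant, ∂Q/∂I = -3.61/(2√I) = -0.0132706.
η_I = (∂Q/∂I)·(I/Q) = -0.0132706 × (18500/1924.307) = -0.13.
Since η < 0, this is an inferior good.

-0.13 (inferior good)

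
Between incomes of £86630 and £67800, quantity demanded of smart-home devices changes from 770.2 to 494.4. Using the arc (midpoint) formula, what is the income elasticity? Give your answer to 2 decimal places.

ΔQ = 494.4 − 770.2 = -275.8; midpoint Q̄ = (770.2 + 494.4)/2 = 632.3.
ΔI = 67800 − 86630 = -18830; midpoint Ī = (86630 + 67800)/2 = 77215.
η = (ΔQ/Q̄) ÷ (ΔI/Ī) = (-275.8/632.3) ÷ (-18830/77215) = 1.79.

1.79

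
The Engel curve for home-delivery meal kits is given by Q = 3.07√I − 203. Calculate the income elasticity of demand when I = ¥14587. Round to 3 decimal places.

At I = 14587: Q = 167.784.
dQ/dI = 3.07/(2√I) = 0.0127094 at this income.
η = (dQ/dI)·(I/Q) = 0.0127094 × (14587/167.784) = 1.105.

1.105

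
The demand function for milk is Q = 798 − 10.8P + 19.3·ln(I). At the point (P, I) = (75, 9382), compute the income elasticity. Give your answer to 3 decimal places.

0.117

At P = 75, I = 9382: Q = 164.528.
Holding P constant, ∂Q/∂I = 19.3/I = 0.00205713.
η_I = (∂Q/∂I)·(I/Q) = 0.00205713 × (9382/164.528) = 0.117.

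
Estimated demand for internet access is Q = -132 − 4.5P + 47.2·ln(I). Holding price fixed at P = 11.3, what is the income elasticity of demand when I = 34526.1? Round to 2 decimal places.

0.15

At P = 11.3, I = 34526.1: Q = 310.365.
Holding P constant, ∂Q/∂I = 47.2/I = 0.00136708.
η_I = (∂Q/∂I)·(I/Q) = 0.00136708 × (34526.1/310.365) = 0.15.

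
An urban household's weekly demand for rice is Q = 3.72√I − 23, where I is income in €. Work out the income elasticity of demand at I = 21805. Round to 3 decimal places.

At I = 21805: Q = 526.314.
dQ/dI = 3.72/(2√I) = 0.0125961 at this income.
η = (dQ/dI)·(I/Q) = 0.0125961 × (21805/526.314) = 0.522.

0.522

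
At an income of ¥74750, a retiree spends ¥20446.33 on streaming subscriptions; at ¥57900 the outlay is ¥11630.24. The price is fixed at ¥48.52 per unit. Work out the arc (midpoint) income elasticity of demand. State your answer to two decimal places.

With a constant price, Q₁ = 20446.33/48.52 = 421.400 and Q₂ = 11630.24/48.52 = 239.700 (equivalently, work directly with expenditure since P cancels).
Midpoint %ΔQ = (11630.24 − 20446.33)/16038.29 = -0.54969; midpoint %ΔI = (57900 − 74750)/66325 = -0.25405.
η = -0.54969 / -0.25405 = 2.16.

2.16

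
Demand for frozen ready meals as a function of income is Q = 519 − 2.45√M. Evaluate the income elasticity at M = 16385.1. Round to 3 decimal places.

At M = 16385.1: Q = 205.389.
dQ/dM = -2.45/(2√M) = -0.00956999 at this income.
η = (dQ/dM)·(M/Q) = -0.00956999 × (16385.1/205.389) = -0.763.

-0.763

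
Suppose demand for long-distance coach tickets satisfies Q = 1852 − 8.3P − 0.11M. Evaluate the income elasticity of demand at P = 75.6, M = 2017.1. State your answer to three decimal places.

At P = 75.6, M = 2017.1: Q = 1002.639.
Holding P constant, ∂Q/∂M = −0.11.
η_M = (∂Q/∂M)·(M/Q) = -0.11 × (2017.1/1002.639) = -0.221.

-0.221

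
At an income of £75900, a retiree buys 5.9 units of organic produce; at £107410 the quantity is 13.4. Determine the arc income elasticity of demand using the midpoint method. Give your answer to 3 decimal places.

ΔQ = 13.4 − 5.9 = 7.5; midpoint Q̄ = (5.9 + 13.4)/2 = 9.65.
ΔI = 107410 − 75900 = 31510; midpoint Ī = (75900 + 107410)/2 = 91655.
η = (ΔQ/Q̄) ÷ (ΔI/Ī) = (7.5/9.65) ÷ (31510/91655) = 2.261.

2.261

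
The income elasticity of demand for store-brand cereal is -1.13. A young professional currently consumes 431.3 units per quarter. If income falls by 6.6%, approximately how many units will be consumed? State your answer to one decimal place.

%ΔQ ≈ η × %ΔI = -1.13 × (-6.6%) = 7.458%.
New Q ≈ 431.3 × (1 + 0.07458) = 463.5.

463.5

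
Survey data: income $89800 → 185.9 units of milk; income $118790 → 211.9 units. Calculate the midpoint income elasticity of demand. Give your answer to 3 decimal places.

ΔQ = 211.9 − 185.9 = 26; midpoint Q̄ = (185.9 + 211.9)/2 = 198.9.
ΔI = 118790 − 89800 = 28990; midpoint Ī = (89800 + 118790)/2 = 104295.
η = (ΔQ/Q̄) ÷ (ΔI/Ī) = (26/198.9) ÷ (28990/104295) = 0.470.

0.470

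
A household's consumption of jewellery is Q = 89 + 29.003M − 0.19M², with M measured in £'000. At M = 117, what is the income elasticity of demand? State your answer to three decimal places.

At M = 117: Q = 881.4410.
dQ/dM = 29.003 − 0.38M = -15.45700.
η = (dQ/dM)·(M/Q) = -15.45700 × (117/881.4410) = -2.052.

-2.052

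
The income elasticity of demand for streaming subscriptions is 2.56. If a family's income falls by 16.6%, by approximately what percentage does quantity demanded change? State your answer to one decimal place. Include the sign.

-42.5%

%ΔQ ≈ η × %ΔI = 2.56 × (-16.6%) = -42.5%.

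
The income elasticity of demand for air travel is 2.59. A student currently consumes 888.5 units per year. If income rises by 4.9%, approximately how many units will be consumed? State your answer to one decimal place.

1001.3

%ΔQ ≈ η × %ΔI = 2.59 × 4.9% = 12.691%.
New Q ≈ 888.5 × (1 + 0.12691) = 1001.3.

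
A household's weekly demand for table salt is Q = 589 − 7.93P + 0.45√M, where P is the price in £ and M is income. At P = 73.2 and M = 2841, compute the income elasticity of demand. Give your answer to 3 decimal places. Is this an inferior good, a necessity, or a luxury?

At P = 73.2, M = 2841: Q = 32.509.
Holding P constant, ∂Q/∂M = 0.45/(2√M) = 0.00422131.
η_M = (∂Q/∂M)·(M/Q) = 0.00422131 × (2841/32.509) = 0.369.
Since 0 < η < 1, this is a necessity.

0.369 (necessity)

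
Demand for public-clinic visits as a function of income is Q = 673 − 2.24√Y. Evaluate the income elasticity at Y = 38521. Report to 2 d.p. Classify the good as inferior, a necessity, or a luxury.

-0.94 (inferior good)

At Y = 38521: Q = 233.360.
dQ/dY = -2.24/(2√Y) = -0.00570649 at this income.
η = (dQ/dY)·(Y/Q) = -0.00570649 × (38521/233.360) = -0.94.
Since η < 0, the good is an inferior good.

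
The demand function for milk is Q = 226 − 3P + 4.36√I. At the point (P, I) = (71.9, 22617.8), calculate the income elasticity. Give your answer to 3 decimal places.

0.492

At P = 71.9, I = 22617.8: Q = 666.010.
Holding P constant, ∂Q/∂I = 4.36/(2√I) = 0.0144954.
η_I = (∂Q/∂I)·(I/Q) = 0.0144954 × (22617.8/666.010) = 0.492.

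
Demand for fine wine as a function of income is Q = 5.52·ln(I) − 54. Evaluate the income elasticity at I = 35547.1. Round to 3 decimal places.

At I = 35547.1: Q = 3.842.
dQ/dI = 5.52/I = 0.000155287 at this income.
η = (dQ/dI)·(I/Q) = 0.000155287 × (35547.1/3.842) = 1.437.

1.437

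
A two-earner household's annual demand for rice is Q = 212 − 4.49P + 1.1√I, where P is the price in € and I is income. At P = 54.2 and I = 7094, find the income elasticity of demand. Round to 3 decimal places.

At P = 54.2, I = 7094: Q = 61.290.
Holding P constant, ∂Q/∂I = 1.1/(2√I) = 0.00653006.
η_I = (∂Q/∂I)·(I/Q) = 0.00653006 × (7094/61.290) = 0.756.

0.756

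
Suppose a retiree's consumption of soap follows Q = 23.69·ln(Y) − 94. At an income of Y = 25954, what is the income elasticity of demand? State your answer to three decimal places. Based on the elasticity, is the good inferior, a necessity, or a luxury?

At Y = 25954: Q = 146.787.
dQ/dY = 23.69/Y = 0.000912769 at this income.
η = (dQ/dY)·(Y/Q) = 0.000912769 × (25954/146.787) = 0.161.
Since 0 < η < 1, the good is a necessity.

0.161 (necessity)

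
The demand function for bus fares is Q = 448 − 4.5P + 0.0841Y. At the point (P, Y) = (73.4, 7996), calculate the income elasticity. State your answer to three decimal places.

At P = 73.4, Y = 7996: Q = 790.164.
Holding P constant, ∂Q/∂Y = 0.0841.
η_Y = (∂Q/∂Y)·(Y/Q) = 0.0841 × (7996/790.164) = 0.851.

0.851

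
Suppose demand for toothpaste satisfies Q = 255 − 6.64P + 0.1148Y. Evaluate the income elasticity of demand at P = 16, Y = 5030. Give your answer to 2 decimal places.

0.80

At P = 16, Y = 5030: Q = 726.204.
Holding P constant, ∂Q/∂Y = 0.1148.
η_Y = (∂Q/∂Y)·(Y/Q) = 0.1148 × (5030/726.204) = 0.80.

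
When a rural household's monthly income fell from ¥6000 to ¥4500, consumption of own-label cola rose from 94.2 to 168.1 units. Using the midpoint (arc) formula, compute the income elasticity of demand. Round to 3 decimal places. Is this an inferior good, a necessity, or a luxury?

-1.972 (inferior good)

ΔQ = 168.1 − 94.2 = 73.9; midpoint Q̄ = (94.2 + 168.1)/2 = 131.15.
ΔI = 4500 − 6000 = -1500; midpoint Ī = (6000 + 4500)/2 = 5250.
η = (ΔQ/Q̄) ÷ (ΔI/Ī) = (73.9/131.15) ÷ (-1500/5250) = -1.972.
η < 0 ⇒ inferior good.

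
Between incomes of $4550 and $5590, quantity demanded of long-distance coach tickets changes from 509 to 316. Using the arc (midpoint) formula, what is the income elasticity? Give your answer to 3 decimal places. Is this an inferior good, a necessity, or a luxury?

-2.281 (inferior good)

ΔQ = 316 − 509 = -193; midpoint Q̄ = (509 + 316)/2 = 412.5.
ΔI = 5590 − 4550 = 1040; midpoint Ī = (4550 + 5590)/2 = 5070.
η = (ΔQ/Q̄) ÷ (ΔI/Ī) = (-193/412.5) ÷ (1040/5070) = -2.281.
η < 0 ⇒ inferior good.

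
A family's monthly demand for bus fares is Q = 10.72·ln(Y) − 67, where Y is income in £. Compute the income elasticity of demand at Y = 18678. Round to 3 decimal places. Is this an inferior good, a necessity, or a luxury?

0.279 (necessity)

At Y = 18678: Q = 38.432.
dQ/dY = 10.72/Y = 0.000573937 at this income.
η = (dQ/dY)·(Y/Q) = 0.000573937 × (18678/38.432) = 0.279.
Since 0 < η < 1, the good is a necessity.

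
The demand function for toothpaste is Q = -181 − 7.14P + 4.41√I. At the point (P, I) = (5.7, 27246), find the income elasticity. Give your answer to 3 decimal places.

At P = 5.7, I = 27246: Q = 506.233.
Holding P constant, ∂Q/∂I = 4.41/(2√I) = 0.0133585.
η_I = (∂Q/∂I)·(I/Q) = 0.0133585 × (27246/506.233) = 0.719.

0.719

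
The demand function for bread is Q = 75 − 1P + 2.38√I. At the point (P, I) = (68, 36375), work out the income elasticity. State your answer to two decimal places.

At P = 68, I = 36375: Q = 460.919.
Holding P constant, ∂Q/∂I = 2.38/(2√I) = 0.00623944.
η_I = (∂Q/∂I)·(I/Q) = 0.00623944 × (36375/460.919) = 0.49.

0.49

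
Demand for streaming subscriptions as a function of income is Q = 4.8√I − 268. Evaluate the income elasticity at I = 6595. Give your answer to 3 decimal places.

1.600

At I = 6595: Q = 121.806.
dQ/dI = 4.8/(2√I) = 0.0295532 at this income.
η = (dQ/dI)·(I/Q) = 0.0295532 × (6595/121.806) = 1.600.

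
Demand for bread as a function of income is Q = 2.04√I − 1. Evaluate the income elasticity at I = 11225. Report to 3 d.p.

At I = 11225: Q = 215.134.
dQ/dI = 2.04/(2√I) = 0.00962736 at this income.
η = (dQ/dI)·(I/Q) = 0.00962736 × (11225/215.134) = 0.502.

0.502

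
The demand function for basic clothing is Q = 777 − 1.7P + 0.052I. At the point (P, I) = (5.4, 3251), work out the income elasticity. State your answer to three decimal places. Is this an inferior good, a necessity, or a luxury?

At P = 5.4, I = 3251: Q = 936.872.
Holding P constant, ∂Q/∂I = 0.052.
η_I = (∂Q/∂I)·(I/Q) = 0.052 × (3251/936.872) = 0.180.
Since 0 < η < 1, this is a necessity.

0.180 (necessity)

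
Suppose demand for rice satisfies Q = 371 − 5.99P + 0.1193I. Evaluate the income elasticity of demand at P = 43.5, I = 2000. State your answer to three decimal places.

At P = 43.5, I = 2000: Q = 349.035.
Holding P constant, ∂Q/∂I = 0.1193.
η_I = (∂Q/∂I)·(I/Q) = 0.1193 × (2000/349.035) = 0.684.

0.684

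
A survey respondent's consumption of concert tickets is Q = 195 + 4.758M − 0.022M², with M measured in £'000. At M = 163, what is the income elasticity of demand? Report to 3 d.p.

-1.019

At M = 163: Q = 386.0360.
dQ/dM = 4.758 − 0.044M = -2.41400.
η = (dQ/dM)·(M/Q) = -2.41400 × (163/386.0360) = -1.019.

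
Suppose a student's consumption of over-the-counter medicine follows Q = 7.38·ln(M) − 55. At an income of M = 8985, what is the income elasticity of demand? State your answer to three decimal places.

At M = 8985: Q = 12.182.
dQ/dM = 7.38/M = 0.000821369 at this income.
η = (dQ/dM)·(M/Q) = 0.000821369 × (8985/12.182) = 0.606.

0.606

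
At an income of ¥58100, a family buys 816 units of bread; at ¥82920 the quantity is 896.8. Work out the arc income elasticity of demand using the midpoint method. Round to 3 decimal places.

ΔQ = 896.8 − 816 = 80.8; midpoint Q̄ = (816 + 896.8)/2 = 856.4.
ΔI = 82920 − 58100 = 24820; midpoint Ī = (58100 + 82920)/2 = 70510.
η = (ΔQ/Q̄) ÷ (ΔI/Ī) = (80.8/856.4) ÷ (24820/70510) = 0.268.

0.268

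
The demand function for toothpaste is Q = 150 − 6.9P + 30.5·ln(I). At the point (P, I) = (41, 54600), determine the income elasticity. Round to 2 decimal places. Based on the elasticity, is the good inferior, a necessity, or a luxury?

0.15 (necessity)

At P = 41, I = 54600: Q = 199.788.
Holding P constant, ∂Q/∂I = 30.5/I = 0.000558608.
η_I = (∂Q/∂I)·(I/Q) = 0.000558608 × (54600/199.788) = 0.15.
Since 0 < η < 1, this is a necessity.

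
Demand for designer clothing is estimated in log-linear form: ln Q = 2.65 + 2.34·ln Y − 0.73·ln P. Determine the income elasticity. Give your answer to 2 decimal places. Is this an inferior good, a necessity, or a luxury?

In a log-linear demand, the coefficient on ln Y is the income elasticity.
So η = 2.34.
η > 1 ⇒ luxury.

2.34 (luxury)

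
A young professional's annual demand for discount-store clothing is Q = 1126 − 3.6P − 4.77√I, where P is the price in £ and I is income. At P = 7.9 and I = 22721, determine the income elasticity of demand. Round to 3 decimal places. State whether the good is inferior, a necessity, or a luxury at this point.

At P = 7.9, I = 22721: Q = 378.555.
Holding P constant, ∂Q/∂I = -4.77/(2√I) = -0.0158225.
η_I = (∂Q/∂I)·(I/Q) = -0.0158225 × (22721/378.555) = -0.950.
Since η < 0, this is an inferior good.

-0.950 (inferior good)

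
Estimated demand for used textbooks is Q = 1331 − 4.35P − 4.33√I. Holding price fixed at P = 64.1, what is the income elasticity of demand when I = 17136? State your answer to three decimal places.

At P = 64.1, I = 17136: Q = 485.348.
Holding P constant, ∂Q/∂I = -4.33/(2√I) = -0.0165388.
η_I = (∂Q/∂I)·(I/Q) = -0.0165388 × (17136/485.348) = -0.584.

-0.584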